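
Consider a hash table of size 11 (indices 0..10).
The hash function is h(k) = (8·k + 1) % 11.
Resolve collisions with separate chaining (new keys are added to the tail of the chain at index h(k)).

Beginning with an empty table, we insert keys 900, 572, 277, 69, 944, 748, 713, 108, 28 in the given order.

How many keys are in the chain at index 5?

1

900 -> bucket 7
572 -> bucket 1
277 -> bucket 6
69 -> bucket 3
944 -> bucket 7 (collision)
748 -> bucket 1 (collision)
713 -> bucket 7 (collision)
108 -> bucket 7 (collision)
28 -> bucket 5
Final buckets:
0: ∅
1: 572 -> 748
2: ∅
3: 69
4: ∅
5: 28
6: 277
7: 900 -> 944 -> 713 -> 108
8: ∅
9: ∅
10: ∅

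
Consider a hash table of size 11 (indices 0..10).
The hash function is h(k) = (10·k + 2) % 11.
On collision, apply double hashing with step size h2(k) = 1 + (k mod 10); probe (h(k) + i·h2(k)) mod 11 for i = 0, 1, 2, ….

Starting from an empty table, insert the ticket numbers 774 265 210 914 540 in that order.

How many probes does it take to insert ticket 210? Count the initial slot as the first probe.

2

774: h=9 => slot 9
265: h=1 => slot 1
210: h=1, h2=1, probe 1,2 => slot 2
914: h=1, h2=5, probe 1,6 => slot 6
540: h=1, h2=1, probe 1,2,3 => slot 3
Table: [—, 265, 210, 540, —, —, 914, —, —, 774, —]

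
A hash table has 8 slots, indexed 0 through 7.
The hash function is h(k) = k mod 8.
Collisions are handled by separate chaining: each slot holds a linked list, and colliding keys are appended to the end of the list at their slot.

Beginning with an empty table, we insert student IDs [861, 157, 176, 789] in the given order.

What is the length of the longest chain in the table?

861 -> bucket 5
157 -> bucket 5 (collision)
176 -> bucket 0
789 -> bucket 5 (collision)
Final buckets:
0: 176
1: -
2: -
3: -
4: -
5: 861 -> 157 -> 789
6: -
7: -

3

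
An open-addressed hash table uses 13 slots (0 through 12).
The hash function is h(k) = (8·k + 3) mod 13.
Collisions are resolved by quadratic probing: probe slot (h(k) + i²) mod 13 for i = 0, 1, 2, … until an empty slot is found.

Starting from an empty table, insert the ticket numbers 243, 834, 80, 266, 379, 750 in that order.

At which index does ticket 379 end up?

2

Insert 243: h=10, slot 10 empty → index 10.
Insert 834: h=6, slot 6 empty → index 6.
Insert 80: h=6, slot 6 occupied → index 7.
Insert 266: h=12, slot 12 empty → index 12.
Insert 379: h=6, slots 6,7,10 occupied → index 2.
Insert 750: h=10, slot 10 occupied → index 11.
Table: [-, -, 379, -, -, -, 834, 80, -, -, 243, 750, 266]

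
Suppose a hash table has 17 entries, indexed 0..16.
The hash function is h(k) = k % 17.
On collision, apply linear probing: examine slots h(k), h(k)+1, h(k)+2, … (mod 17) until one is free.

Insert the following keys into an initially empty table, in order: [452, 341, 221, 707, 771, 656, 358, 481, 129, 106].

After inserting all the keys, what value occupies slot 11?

452: h=10 → slot 10
341: h=1 → slot 1
221: h=0 → slot 0
707: h=10, probe 10,11 → slot 11
771: h=6 → slot 6
656: h=10, probe 10,11,12 → slot 12
358: h=1, probe 1,2 → slot 2
481: h=5 → slot 5
129: h=10, probe 10,11,12,13 → slot 13
106: h=4 → slot 4
Table: [221, 341, 358, ., 106, 481, 771, ., ., ., 452, 707, 656, 129, ., ., .]

707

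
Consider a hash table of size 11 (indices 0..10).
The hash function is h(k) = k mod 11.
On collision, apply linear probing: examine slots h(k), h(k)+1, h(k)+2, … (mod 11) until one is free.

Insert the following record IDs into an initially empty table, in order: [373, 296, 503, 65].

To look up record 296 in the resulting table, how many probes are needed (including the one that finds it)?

373: h=10 -> slot 10
296: h=10, probe 10,0 -> slot 0
503: h=8 -> slot 8
65: h=10, probe 10,0,1 -> slot 1
Table: [296, 65, -, -, -, -, -, -, 503, -, 373]
Lookup 296: h=10, probe 10,0 → found at 0.

2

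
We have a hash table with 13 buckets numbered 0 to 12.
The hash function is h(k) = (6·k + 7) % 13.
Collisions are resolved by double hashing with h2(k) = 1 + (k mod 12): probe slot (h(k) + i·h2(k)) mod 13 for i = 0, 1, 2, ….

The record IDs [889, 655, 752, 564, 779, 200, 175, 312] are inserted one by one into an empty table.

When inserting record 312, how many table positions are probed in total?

3

889: h=11 → slot 11
655: h=11, h2=8, probe 11,6 → slot 6
752: h=8 → slot 8
564: h=11, h2=1, probe 11,12 → slot 12
779: h=1 → slot 1
200: h=11, h2=9, probe 11,7 → slot 7
175: h=4 → slot 4
312: h=7, h2=1, probe 7,8,9 → slot 9
Table: [-, 779, -, -, 175, -, 655, 200, 752, 312, -, 889, 564]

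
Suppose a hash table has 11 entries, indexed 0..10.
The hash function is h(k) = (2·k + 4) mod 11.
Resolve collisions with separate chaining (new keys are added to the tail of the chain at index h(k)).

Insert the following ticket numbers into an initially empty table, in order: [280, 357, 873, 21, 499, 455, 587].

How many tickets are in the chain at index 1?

Insert 280: h=3, bucket 3 empty -> new chain.
Insert 357: h=3, bucket 3 nonempty -> append to chain.
Insert 873: h=1, bucket 1 empty -> new chain.
Insert 21: h=2, bucket 2 empty -> new chain.
Insert 499: h=1, bucket 1 nonempty -> append to chain.
Insert 455: h=1, bucket 1 nonempty -> append to chain.
Insert 587: h=1, bucket 1 nonempty -> append to chain.
Final buckets:
0: _
1: 873 -> 499 -> 455 -> 587
2: 21
3: 280 -> 357
4: _
5: _
6: _
7: _
8: _
9: _
10: _

4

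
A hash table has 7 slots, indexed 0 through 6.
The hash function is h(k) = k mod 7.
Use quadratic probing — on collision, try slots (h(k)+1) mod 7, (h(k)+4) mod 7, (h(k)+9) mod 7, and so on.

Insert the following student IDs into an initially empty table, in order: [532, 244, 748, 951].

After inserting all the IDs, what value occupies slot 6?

244

532: h=0 → slot 0
244: h=6 → slot 6
748: h=6, probe 6,0,3 → slot 3
951: h=6, probe 6,0,3,1 → slot 1
Table: [532, 951, ∅, 748, ∅, ∅, 244]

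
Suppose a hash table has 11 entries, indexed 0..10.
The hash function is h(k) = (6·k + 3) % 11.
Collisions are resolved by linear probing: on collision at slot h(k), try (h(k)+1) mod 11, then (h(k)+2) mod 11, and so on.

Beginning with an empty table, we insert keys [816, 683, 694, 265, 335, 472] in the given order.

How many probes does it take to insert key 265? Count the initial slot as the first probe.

816: h=4 => slot 4
683: h=9 => slot 9
694: h=9, probe 9,10 => slot 10
265: h=9, probe 9,10,0 => slot 0
335: h=0, probe 0,1 => slot 1
472: h=8 => slot 8
Table: [265, 335, —, —, 816, —, —, —, 472, 683, 694]

3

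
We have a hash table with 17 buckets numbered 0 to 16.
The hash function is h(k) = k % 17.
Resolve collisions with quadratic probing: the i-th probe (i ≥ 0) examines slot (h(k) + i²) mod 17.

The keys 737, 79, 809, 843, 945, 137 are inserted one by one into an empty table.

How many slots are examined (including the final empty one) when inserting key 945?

4

737: h=6 -> slot 6
79: h=11 -> slot 11
809: h=10 -> slot 10
843: h=10, probe 10,11,14 -> slot 14
945: h=10, probe 10,11,14,2 -> slot 2
137: h=1 -> slot 1
Table: [_, 137, 945, _, _, _, 737, _, _, _, 809, 79, _, _, 843, _, _]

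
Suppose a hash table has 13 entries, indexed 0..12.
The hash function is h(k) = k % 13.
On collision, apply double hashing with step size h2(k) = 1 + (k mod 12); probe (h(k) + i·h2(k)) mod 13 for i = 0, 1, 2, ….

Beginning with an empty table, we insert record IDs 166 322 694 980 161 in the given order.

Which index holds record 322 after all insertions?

166: h=10 → slot 10
322: h=10, h2=11, probe 10,8 → slot 8
694: h=5 → slot 5
980: h=5, h2=9, probe 5,1 → slot 1
161: h=5, h2=6, probe 5,11 → slot 11
Table: [—, 980, —, —, —, 694, —, —, 322, —, 166, 161, —]

8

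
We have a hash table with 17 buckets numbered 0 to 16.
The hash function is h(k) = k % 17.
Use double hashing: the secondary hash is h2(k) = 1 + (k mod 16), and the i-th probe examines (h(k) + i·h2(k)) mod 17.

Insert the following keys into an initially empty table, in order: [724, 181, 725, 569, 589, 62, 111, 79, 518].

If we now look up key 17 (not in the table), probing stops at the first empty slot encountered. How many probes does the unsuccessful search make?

2

Insert 724: h=10, slot 10 empty -> index 10.
Insert 181: h=11, slot 11 empty -> index 11.
Insert 725: h=11, h2=6, slot 11 occupied -> index 0.
Insert 569: h=8, slot 8 empty -> index 8.
Insert 589: h=11, h2=14, slots 11,8 occupied -> index 5.
Insert 62: h=11, h2=15, slot 11 occupied -> index 9.
Insert 111: h=9, h2=16, slots 9,8 occupied -> index 7.
Insert 79: h=11, h2=16, slots 11,10,9,8,7 occupied -> index 6.
Insert 518: h=8, h2=7, slot 8 occupied -> index 15.
Table: [725, ∅, ∅, ∅, ∅, 589, 79, 111, 569, 62, 724, 181, ∅, ∅, ∅, 518, ∅]
Lookup 17: h=0, h2=2, probe 0,2 → slot 2 empty, not found.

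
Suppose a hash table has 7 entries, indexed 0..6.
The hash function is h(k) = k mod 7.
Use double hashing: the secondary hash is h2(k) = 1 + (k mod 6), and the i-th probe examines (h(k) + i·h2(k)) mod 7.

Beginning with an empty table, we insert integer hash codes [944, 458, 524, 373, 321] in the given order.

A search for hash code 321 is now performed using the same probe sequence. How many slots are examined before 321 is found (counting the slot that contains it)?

3

944: h=6 -> slot 6
458: h=3 -> slot 3
524: h=6, h2=3, probe 6,2 -> slot 2
373: h=2, h2=2, probe 2,4 -> slot 4
321: h=6, h2=4, probe 6,3,0 -> slot 0
Table: [321, -, 524, 458, 373, -, 944]
Lookup 321: h=6, h2=4, probe 6,3,0 → found at 0.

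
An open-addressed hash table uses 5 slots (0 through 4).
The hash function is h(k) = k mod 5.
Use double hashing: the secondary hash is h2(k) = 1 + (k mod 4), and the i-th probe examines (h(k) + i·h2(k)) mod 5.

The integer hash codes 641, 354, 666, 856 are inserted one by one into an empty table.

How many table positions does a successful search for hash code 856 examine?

641 hashes to 1; slot 1 is free => place at 1.
354 hashes to 4; slot 4 is free => place at 4.
666 hashes to 1, h2=3; 1,4 taken => place at 2.
856 hashes to 1, h2=1; 1,2 taken => place at 3.
Table: [∅, 641, 666, 856, 354]
Lookup 856: h=1, h2=1, probe 1,2,3 → found at 3.

3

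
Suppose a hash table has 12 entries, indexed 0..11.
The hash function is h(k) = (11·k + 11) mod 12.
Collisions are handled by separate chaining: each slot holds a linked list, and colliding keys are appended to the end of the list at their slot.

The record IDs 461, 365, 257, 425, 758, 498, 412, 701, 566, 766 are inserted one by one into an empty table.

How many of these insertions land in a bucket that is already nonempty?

5

Insert 461: h=6, bucket 6 empty → new chain.
Insert 365: h=6, bucket 6 nonempty → append to chain.
Insert 257: h=6, bucket 6 nonempty → append to chain.
Insert 425: h=6, bucket 6 nonempty → append to chain.
Insert 758: h=9, bucket 9 empty → new chain.
Insert 498: h=5, bucket 5 empty → new chain.
Insert 412: h=7, bucket 7 empty → new chain.
Insert 701: h=6, bucket 6 nonempty → append to chain.
Insert 566: h=9, bucket 9 nonempty → append to chain.
Insert 766: h=1, bucket 1 empty → new chain.
Final buckets:
0: -
1: 766
2: -
3: -
4: -
5: 498
6: 461 -> 365 -> 257 -> 425 -> 701
7: 412
8: -
9: 758 -> 566
10: -
11: -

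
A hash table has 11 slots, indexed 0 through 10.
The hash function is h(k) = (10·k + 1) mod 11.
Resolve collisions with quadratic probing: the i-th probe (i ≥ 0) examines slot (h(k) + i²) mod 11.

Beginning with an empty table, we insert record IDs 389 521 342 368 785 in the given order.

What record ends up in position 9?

Insert 389: h=8, slot 8 empty -> index 8.
Insert 521: h=8, slot 8 occupied -> index 9.
Insert 342: h=0, slot 0 empty -> index 0.
Insert 368: h=7, slot 7 empty -> index 7.
Insert 785: h=8, slots 8,9 occupied -> index 1.
Table: [342, 785, _, _, _, _, _, 368, 389, 521, _]

521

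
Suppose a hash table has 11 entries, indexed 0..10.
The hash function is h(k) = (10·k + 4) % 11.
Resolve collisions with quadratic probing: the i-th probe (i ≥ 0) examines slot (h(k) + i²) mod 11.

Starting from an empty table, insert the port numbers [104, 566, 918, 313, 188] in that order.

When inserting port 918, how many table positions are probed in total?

3

Insert 104: h=10, slot 10 empty -> index 10.
Insert 566: h=10, slot 10 occupied -> index 0.
Insert 918: h=10, slots 10,0 occupied -> index 3.
Insert 313: h=10, slots 10,0,3 occupied -> index 8.
Insert 188: h=3, slot 3 occupied -> index 4.
Table: [566, —, —, 918, 188, —, —, —, 313, —, 104]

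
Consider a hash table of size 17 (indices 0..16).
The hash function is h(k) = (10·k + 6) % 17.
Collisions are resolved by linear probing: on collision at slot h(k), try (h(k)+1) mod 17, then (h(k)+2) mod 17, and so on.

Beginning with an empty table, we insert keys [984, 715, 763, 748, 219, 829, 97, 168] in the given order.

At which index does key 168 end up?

8

Insert 984: h=3, slot 3 empty → index 3.
Insert 715: h=16, slot 16 empty → index 16.
Insert 763: h=3, slot 3 occupied → index 4.
Insert 748: h=6, slot 6 empty → index 6.
Insert 219: h=3, slots 3,4 occupied → index 5.
Insert 829: h=0, slot 0 empty → index 0.
Insert 97: h=7, slot 7 empty → index 7.
Insert 168: h=3, slots 3,4,5,6,7 occupied → index 8.
Table: [829, -, -, 984, 763, 219, 748, 97, 168, -, -, -, -, -, -, -, 715]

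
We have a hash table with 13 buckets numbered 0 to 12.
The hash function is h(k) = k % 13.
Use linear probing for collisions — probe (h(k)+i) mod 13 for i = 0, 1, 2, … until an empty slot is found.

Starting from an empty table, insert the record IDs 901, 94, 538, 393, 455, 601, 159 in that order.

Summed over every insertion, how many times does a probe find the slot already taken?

901 hashes to 4; slot 4 is free => place at 4.
94 hashes to 3; slot 3 is free => place at 3.
538 hashes to 5; slot 5 is free => place at 5.
393 hashes to 3; 3,4,5 taken => place at 6.
455 hashes to 0; slot 0 is free => place at 0.
601 hashes to 3; 3,4,5,6 taken => place at 7.
159 hashes to 3; 3,4,5,6,7 taken => place at 8.
Table: [455, -, -, 94, 901, 538, 393, 601, 159, -, -, -, -]

12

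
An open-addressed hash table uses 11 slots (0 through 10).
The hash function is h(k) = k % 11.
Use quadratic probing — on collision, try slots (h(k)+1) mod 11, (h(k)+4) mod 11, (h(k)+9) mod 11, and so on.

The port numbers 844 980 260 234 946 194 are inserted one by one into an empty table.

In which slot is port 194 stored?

844 hashes to 8; slot 8 is free → place at 8.
980 hashes to 1; slot 1 is free → place at 1.
260 hashes to 7; slot 7 is free → place at 7.
234 hashes to 3; slot 3 is free → place at 3.
946 hashes to 0; slot 0 is free → place at 0.
194 hashes to 7; 7,8,0 taken → place at 5.
Table: [946, 980, -, 234, -, 194, -, 260, 844, -, -]

5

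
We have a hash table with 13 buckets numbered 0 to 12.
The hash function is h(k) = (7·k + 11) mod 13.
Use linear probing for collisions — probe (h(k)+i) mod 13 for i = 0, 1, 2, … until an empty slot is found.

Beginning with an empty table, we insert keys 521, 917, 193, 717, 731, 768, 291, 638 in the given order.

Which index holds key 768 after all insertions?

7

521 hashes to 5; slot 5 is free -> place at 5.
917 hashes to 8; slot 8 is free -> place at 8.
193 hashes to 10; slot 10 is free -> place at 10.
717 hashes to 12; slot 12 is free -> place at 12.
731 hashes to 6; slot 6 is free -> place at 6.
768 hashes to 5; 5,6 taken -> place at 7.
291 hashes to 7; 7,8 taken -> place at 9.
638 hashes to 5; 5,6,7,8,9,10 taken -> place at 11.
Table: [-, -, -, -, -, 521, 731, 768, 917, 291, 193, 638, 717]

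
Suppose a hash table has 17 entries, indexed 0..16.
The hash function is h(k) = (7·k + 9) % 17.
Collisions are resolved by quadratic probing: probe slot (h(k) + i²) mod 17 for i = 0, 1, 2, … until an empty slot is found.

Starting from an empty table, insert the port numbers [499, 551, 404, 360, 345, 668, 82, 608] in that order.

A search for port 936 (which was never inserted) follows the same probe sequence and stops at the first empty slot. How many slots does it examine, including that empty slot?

499 hashes to 0; slot 0 is free → place at 0.
551 hashes to 7; slot 7 is free → place at 7.
404 hashes to 15; slot 15 is free → place at 15.
360 hashes to 13; slot 13 is free → place at 13.
345 hashes to 10; slot 10 is free → place at 10.
668 hashes to 10; 10 taken → place at 11.
82 hashes to 5; slot 5 is free → place at 5.
608 hashes to 15; 15 taken → place at 16.
Table: [499, —, —, —, —, 82, —, 551, —, —, 345, 668, —, 360, —, 404, 608]
Lookup 936: h=16, probe 16,0,3 → slot 3 empty, not found.

3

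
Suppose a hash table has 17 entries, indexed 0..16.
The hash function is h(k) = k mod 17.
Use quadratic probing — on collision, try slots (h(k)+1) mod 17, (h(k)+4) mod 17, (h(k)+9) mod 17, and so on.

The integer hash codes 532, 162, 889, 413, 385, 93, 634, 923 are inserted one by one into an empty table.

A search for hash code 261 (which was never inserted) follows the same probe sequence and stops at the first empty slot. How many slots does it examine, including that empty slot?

Insert 532: h=5, slot 5 empty -> index 5.
Insert 162: h=9, slot 9 empty -> index 9.
Insert 889: h=5, slot 5 occupied -> index 6.
Insert 413: h=5, slots 5,6,9 occupied -> index 14.
Insert 385: h=11, slot 11 empty -> index 11.
Insert 93: h=8, slot 8 empty -> index 8.
Insert 634: h=5, slots 5,6,9,14 occupied -> index 4.
Insert 923: h=5, slots 5,6,9,14,4 occupied -> index 13.
Table: [-, -, -, -, 634, 532, 889, -, 93, 162, -, 385, -, 923, 413, -, -]
Lookup 261: h=6, probe 6,7 → slot 7 empty, not found.

2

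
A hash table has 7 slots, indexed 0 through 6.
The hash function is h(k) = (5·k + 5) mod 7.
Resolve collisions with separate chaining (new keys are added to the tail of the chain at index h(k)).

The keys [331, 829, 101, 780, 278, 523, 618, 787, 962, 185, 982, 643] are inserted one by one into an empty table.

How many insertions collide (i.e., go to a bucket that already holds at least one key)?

8

Insert 331: h=1, bucket 1 empty → new chain.
Insert 829: h=6, bucket 6 empty → new chain.
Insert 101: h=6, bucket 6 nonempty → append to chain.
Insert 780: h=6, bucket 6 nonempty → append to chain.
Insert 278: h=2, bucket 2 empty → new chain.
Insert 523: h=2, bucket 2 nonempty → append to chain.
Insert 618: h=1, bucket 1 nonempty → append to chain.
Insert 787: h=6, bucket 6 nonempty → append to chain.
Insert 962: h=6, bucket 6 nonempty → append to chain.
Insert 185: h=6, bucket 6 nonempty → append to chain.
Insert 982: h=1, bucket 1 nonempty → append to chain.
Insert 643: h=0, bucket 0 empty → new chain.
Final buckets:
0: 643
1: 331 -> 618 -> 982
2: 278 -> 523
3: _
4: _
5: _
6: 829 -> 101 -> 780 -> 787 -> 962 -> 185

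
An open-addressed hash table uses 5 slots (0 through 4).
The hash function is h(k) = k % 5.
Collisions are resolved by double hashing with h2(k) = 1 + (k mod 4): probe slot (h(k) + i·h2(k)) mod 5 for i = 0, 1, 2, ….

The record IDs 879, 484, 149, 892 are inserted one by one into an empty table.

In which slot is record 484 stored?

879: h=4 => slot 4
484: h=4, h2=1, probe 4,0 => slot 0
149: h=4, h2=2, probe 4,1 => slot 1
892: h=2 => slot 2
Table: [484, 149, 892, ∅, 879]

0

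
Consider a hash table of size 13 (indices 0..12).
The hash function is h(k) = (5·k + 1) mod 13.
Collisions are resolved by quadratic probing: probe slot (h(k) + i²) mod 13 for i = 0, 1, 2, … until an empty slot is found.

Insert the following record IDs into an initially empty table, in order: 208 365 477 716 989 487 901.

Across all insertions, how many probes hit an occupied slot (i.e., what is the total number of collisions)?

208: h=1 => slot 1
365: h=6 => slot 6
477: h=7 => slot 7
716: h=6, probe 6,7,10 => slot 10
989: h=6, probe 6,7,10,2 => slot 2
487: h=5 => slot 5
901: h=8 => slot 8
Table: [., 208, 989, ., ., 487, 365, 477, 901, ., 716, ., .]

5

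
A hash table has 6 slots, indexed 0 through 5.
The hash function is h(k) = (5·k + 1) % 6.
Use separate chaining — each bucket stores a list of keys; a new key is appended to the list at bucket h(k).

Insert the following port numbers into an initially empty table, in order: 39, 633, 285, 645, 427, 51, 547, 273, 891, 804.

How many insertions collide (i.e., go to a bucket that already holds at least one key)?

39 → bucket 4
633 → bucket 4 (collision)
285 → bucket 4 (collision)
645 → bucket 4 (collision)
427 → bucket 0
51 → bucket 4 (collision)
547 → bucket 0 (collision)
273 → bucket 4 (collision)
891 → bucket 4 (collision)
804 → bucket 1
Final buckets:
0: 427 -> 547
1: 804
2: ∅
3: ∅
4: 39 -> 633 -> 285 -> 645 -> 51 -> 273 -> 891
5: ∅

7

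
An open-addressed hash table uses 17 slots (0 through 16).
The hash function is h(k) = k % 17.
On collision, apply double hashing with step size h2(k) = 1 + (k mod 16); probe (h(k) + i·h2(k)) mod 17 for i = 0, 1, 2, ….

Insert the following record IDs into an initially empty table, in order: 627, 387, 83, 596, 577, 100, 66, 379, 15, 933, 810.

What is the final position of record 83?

627 hashes to 15; slot 15 is free → place at 15.
387 hashes to 13; slot 13 is free → place at 13.
83 hashes to 15, h2=4; 15 taken → place at 2.
596 hashes to 1; slot 1 is free → place at 1.
577 hashes to 16; slot 16 is free → place at 16.
100 hashes to 15, h2=5; 15 taken → place at 3.
66 hashes to 15, h2=3; 15,1 taken → place at 4.
379 hashes to 5; slot 5 is free → place at 5.
15 hashes to 15, h2=16; 15 taken → place at 14.
933 hashes to 15, h2=6; 15,4 taken → place at 10.
810 hashes to 11; slot 11 is free → place at 11.
Table: [-, 596, 83, 100, 66, 379, -, -, -, -, 933, 810, -, 387, 15, 627, 577]

2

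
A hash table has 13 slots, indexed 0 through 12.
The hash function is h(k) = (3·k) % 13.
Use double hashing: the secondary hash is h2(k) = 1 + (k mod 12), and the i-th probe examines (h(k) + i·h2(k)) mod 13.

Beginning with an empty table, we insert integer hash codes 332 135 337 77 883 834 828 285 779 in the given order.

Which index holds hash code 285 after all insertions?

332 hashes to 8; slot 8 is free → place at 8.
135 hashes to 2; slot 2 is free → place at 2.
337 hashes to 10; slot 10 is free → place at 10.
77 hashes to 10, h2=6; 10 taken → place at 3.
883 hashes to 10, h2=8; 10 taken → place at 5.
834 hashes to 6; slot 6 is free → place at 6.
828 hashes to 1; slot 1 is free → place at 1.
285 hashes to 10, h2=10; 10 taken → place at 7.
779 hashes to 10, h2=12; 10 taken → place at 9.
Table: [., 828, 135, 77, ., 883, 834, 285, 332, 779, 337, ., .]

7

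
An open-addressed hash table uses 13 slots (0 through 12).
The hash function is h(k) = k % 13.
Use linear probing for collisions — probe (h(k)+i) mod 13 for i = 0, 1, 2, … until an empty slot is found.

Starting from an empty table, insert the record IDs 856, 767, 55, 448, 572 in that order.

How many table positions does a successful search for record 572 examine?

856: h=11 → slot 11
767: h=0 → slot 0
55: h=3 → slot 3
448: h=6 → slot 6
572: h=0, probe 0,1 → slot 1
Table: [767, 572, ., 55, ., ., 448, ., ., ., ., 856, .]
Lookup 572: h=0, probe 0,1 → found at 1.

2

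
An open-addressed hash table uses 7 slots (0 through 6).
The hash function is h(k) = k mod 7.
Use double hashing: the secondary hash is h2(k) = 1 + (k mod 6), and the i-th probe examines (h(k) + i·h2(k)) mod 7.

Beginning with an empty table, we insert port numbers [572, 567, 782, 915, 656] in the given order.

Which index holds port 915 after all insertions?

572 hashes to 5; slot 5 is free -> place at 5.
567 hashes to 0; slot 0 is free -> place at 0.
782 hashes to 5, h2=3; 5 taken -> place at 1.
915 hashes to 5, h2=4; 5 taken -> place at 2.
656 hashes to 5, h2=3; 5,1 taken -> place at 4.
Table: [567, 782, 915, —, 656, 572, —]

2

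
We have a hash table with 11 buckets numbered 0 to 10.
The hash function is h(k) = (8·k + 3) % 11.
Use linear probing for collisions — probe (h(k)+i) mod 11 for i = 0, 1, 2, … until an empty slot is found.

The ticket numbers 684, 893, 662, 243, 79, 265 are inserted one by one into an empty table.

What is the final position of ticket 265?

2

684 hashes to 8; slot 8 is free => place at 8.
893 hashes to 8; 8 taken => place at 9.
662 hashes to 8; 8,9 taken => place at 10.
243 hashes to 0; slot 0 is free => place at 0.
79 hashes to 8; 8,9,10,0 taken => place at 1.
265 hashes to 0; 0,1 taken => place at 2.
Table: [243, 79, 265, —, —, —, —, —, 684, 893, 662]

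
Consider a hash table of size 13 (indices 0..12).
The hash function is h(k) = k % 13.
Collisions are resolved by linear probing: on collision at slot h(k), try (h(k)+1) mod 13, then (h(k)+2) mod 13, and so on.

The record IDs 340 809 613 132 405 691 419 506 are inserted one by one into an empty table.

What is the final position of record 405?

340: h=2 -> slot 2
809: h=3 -> slot 3
613: h=2, probe 2,3,4 -> slot 4
132: h=2, probe 2,3,4,5 -> slot 5
405: h=2, probe 2,3,4,5,6 -> slot 6
691: h=2, probe 2,3,4,5,6,7 -> slot 7
419: h=3, probe 3,4,5,6,7,8 -> slot 8
506: h=12 -> slot 12
Table: [∅, ∅, 340, 809, 613, 132, 405, 691, 419, ∅, ∅, ∅, 506]

6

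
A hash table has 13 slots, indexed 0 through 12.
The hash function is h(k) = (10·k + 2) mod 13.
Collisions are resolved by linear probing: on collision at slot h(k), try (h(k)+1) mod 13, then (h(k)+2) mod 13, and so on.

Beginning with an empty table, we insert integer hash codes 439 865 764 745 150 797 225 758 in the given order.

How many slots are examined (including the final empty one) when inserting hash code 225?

439: h=11 -> slot 11
865: h=7 -> slot 7
764: h=11, probe 11,12 -> slot 12
745: h=3 -> slot 3
150: h=7, probe 7,8 -> slot 8
797: h=3, probe 3,4 -> slot 4
225: h=3, probe 3,4,5 -> slot 5
758: h=3, probe 3,4,5,6 -> slot 6
Table: [—, —, —, 745, 797, 225, 758, 865, 150, —, —, 439, 764]

3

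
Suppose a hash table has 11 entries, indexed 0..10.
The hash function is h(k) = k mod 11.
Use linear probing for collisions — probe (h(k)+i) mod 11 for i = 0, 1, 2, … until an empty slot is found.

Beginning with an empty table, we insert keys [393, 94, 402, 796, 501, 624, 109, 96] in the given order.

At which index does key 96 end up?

393 hashes to 8; slot 8 is free => place at 8.
94 hashes to 6; slot 6 is free => place at 6.
402 hashes to 6; 6 taken => place at 7.
796 hashes to 4; slot 4 is free => place at 4.
501 hashes to 6; 6,7,8 taken => place at 9.
624 hashes to 8; 8,9 taken => place at 10.
109 hashes to 10; 10 taken => place at 0.
96 hashes to 8; 8,9,10,0 taken => place at 1.
Table: [109, 96, -, -, 796, -, 94, 402, 393, 501, 624]

1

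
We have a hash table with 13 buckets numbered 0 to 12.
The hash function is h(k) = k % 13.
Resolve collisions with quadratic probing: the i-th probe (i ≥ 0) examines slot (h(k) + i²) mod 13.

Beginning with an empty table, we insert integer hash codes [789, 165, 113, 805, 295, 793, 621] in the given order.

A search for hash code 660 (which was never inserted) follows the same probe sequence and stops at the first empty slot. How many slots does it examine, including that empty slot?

4

789: h=9 → slot 9
165: h=9, probe 9,10 → slot 10
113: h=9, probe 9,10,0 → slot 0
805: h=12 → slot 12
295: h=9, probe 9,10,0,5 → slot 5
793: h=0, probe 0,1 → slot 1
621: h=10, probe 10,11 → slot 11
Table: [113, 793, _, _, _, 295, _, _, _, 789, 165, 621, 805]
Lookup 660: h=10, probe 10,11,1,6 → slot 6 empty, not found.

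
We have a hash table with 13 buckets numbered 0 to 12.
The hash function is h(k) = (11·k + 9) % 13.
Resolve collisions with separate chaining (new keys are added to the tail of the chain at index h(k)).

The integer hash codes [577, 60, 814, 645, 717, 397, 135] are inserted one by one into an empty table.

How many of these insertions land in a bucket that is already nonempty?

Insert 577: h=12, bucket 12 empty -> new chain.
Insert 60: h=6, bucket 6 empty -> new chain.
Insert 814: h=6, bucket 6 nonempty -> append to chain.
Insert 645: h=6, bucket 6 nonempty -> append to chain.
Insert 717: h=5, bucket 5 empty -> new chain.
Insert 397: h=8, bucket 8 empty -> new chain.
Insert 135: h=12, bucket 12 nonempty -> append to chain.
Final buckets:
0: -
1: -
2: -
3: -
4: -
5: 717
6: 60 -> 814 -> 645
7: -
8: 397
9: -
10: -
11: -
12: 577 -> 135

3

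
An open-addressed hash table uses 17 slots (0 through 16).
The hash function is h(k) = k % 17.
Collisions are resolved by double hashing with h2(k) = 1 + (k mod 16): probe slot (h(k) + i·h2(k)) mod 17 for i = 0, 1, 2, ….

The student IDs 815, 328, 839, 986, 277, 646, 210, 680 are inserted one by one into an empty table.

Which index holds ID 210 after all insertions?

9

815 hashes to 16; slot 16 is free → place at 16.
328 hashes to 5; slot 5 is free → place at 5.
839 hashes to 6; slot 6 is free → place at 6.
986 hashes to 0; slot 0 is free → place at 0.
277 hashes to 5, h2=6; 5 taken → place at 11.
646 hashes to 0, h2=7; 0 taken → place at 7.
210 hashes to 6, h2=3; 6 taken → place at 9.
680 hashes to 0, h2=9; 0,9 taken → place at 1.
Table: [986, 680, ∅, ∅, ∅, 328, 839, 646, ∅, 210, ∅, 277, ∅, ∅, ∅, ∅, 815]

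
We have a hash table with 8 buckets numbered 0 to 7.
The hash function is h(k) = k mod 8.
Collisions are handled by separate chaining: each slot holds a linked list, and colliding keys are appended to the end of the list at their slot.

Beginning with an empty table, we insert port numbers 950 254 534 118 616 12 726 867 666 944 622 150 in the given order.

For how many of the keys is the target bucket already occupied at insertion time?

7

Insert 950: h=6, bucket 6 empty -> new chain.
Insert 254: h=6, bucket 6 nonempty -> append to chain.
Insert 534: h=6, bucket 6 nonempty -> append to chain.
Insert 118: h=6, bucket 6 nonempty -> append to chain.
Insert 616: h=0, bucket 0 empty -> new chain.
Insert 12: h=4, bucket 4 empty -> new chain.
Insert 726: h=6, bucket 6 nonempty -> append to chain.
Insert 867: h=3, bucket 3 empty -> new chain.
Insert 666: h=2, bucket 2 empty -> new chain.
Insert 944: h=0, bucket 0 nonempty -> append to chain.
Insert 622: h=6, bucket 6 nonempty -> append to chain.
Insert 150: h=6, bucket 6 nonempty -> append to chain.
Final buckets:
0: 616 -> 944
1: —
2: 666
3: 867
4: 12
5: —
6: 950 -> 254 -> 534 -> 118 -> 726 -> 622 -> 150
7: —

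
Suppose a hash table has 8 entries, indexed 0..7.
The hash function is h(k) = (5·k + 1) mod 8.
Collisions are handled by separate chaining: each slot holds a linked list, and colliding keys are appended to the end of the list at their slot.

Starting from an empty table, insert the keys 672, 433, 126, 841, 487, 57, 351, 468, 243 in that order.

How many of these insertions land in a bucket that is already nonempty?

3

Insert 672: h=1, bucket 1 empty -> new chain.
Insert 433: h=6, bucket 6 empty -> new chain.
Insert 126: h=7, bucket 7 empty -> new chain.
Insert 841: h=6, bucket 6 nonempty -> append to chain.
Insert 487: h=4, bucket 4 empty -> new chain.
Insert 57: h=6, bucket 6 nonempty -> append to chain.
Insert 351: h=4, bucket 4 nonempty -> append to chain.
Insert 468: h=5, bucket 5 empty -> new chain.
Insert 243: h=0, bucket 0 empty -> new chain.
Final buckets:
0: 243
1: 672
2: —
3: —
4: 487 -> 351
5: 468
6: 433 -> 841 -> 57
7: 126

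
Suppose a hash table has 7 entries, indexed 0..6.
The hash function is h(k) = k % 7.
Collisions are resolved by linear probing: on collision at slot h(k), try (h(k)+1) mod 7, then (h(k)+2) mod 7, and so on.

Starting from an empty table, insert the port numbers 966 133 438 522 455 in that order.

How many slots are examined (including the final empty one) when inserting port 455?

3

966 hashes to 0; slot 0 is free => place at 0.
133 hashes to 0; 0 taken => place at 1.
438 hashes to 4; slot 4 is free => place at 4.
522 hashes to 4; 4 taken => place at 5.
455 hashes to 0; 0,1 taken => place at 2.
Table: [966, 133, 455, —, 438, 522, —]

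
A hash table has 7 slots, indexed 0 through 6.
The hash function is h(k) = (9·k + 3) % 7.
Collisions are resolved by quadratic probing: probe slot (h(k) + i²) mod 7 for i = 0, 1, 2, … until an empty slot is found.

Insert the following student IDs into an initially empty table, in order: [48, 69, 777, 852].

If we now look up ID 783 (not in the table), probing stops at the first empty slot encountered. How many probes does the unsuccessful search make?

3

48 hashes to 1; slot 1 is free -> place at 1.
69 hashes to 1; 1 taken -> place at 2.
777 hashes to 3; slot 3 is free -> place at 3.
852 hashes to 6; slot 6 is free -> place at 6.
Table: [-, 48, 69, 777, -, -, 852]
Lookup 783: h=1, probe 1,2,5 → slot 5 empty, not found.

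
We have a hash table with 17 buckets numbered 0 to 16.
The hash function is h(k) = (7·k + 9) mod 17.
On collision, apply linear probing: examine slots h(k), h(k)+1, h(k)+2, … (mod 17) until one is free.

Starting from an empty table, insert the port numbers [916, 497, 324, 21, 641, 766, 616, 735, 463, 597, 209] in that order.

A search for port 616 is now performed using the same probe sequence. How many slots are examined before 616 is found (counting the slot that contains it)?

916: h=12 -> slot 12
497: h=3 -> slot 3
324: h=16 -> slot 16
21: h=3, probe 3,4 -> slot 4
641: h=8 -> slot 8
766: h=16, probe 16,0 -> slot 0
616: h=3, probe 3,4,5 -> slot 5
735: h=3, probe 3,4,5,6 -> slot 6
463: h=3, probe 3,4,5,6,7 -> slot 7
597: h=6, probe 6,7,8,9 -> slot 9
209: h=10 -> slot 10
Table: [766, ., ., 497, 21, 616, 735, 463, 641, 597, 209, ., 916, ., ., ., 324]
Lookup 616: h=3, probe 3,4,5 → found at 5.

3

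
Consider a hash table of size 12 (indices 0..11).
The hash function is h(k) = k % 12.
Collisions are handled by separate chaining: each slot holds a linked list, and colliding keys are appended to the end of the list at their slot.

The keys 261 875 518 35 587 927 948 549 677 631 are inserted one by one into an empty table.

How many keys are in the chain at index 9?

2

261 → bucket 9
875 → bucket 11
518 → bucket 2
35 → bucket 11 (collision)
587 → bucket 11 (collision)
927 → bucket 3
948 → bucket 0
549 → bucket 9 (collision)
677 → bucket 5
631 → bucket 7
Final buckets:
0: 948
1: -
2: 518
3: 927
4: -
5: 677
6: -
7: 631
8: -
9: 261 -> 549
10: -
11: 875 -> 35 -> 587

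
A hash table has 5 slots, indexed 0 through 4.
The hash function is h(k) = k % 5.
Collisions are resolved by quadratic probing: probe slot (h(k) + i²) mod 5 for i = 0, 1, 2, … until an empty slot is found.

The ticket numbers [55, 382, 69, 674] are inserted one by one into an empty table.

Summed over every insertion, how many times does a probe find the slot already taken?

2

55: h=0 -> slot 0
382: h=2 -> slot 2
69: h=4 -> slot 4
674: h=4, probe 4,0,3 -> slot 3
Table: [55, ., 382, 674, 69]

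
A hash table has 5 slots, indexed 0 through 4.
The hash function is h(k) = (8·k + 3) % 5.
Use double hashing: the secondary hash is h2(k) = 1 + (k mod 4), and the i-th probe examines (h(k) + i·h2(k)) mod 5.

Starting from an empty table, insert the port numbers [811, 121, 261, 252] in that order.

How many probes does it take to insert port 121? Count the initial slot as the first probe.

811: h=1 → slot 1
121: h=1, h2=2, probe 1,3 → slot 3
261: h=1, h2=2, probe 1,3,0 → slot 0
252: h=4 → slot 4
Table: [261, 811, -, 121, 252]

2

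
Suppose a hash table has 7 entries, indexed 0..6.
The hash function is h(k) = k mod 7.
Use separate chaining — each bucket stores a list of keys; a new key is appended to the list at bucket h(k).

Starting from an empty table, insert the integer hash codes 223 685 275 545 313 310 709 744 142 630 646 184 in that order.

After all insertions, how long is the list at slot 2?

7

223 -> bucket 6
685 -> bucket 6 (collision)
275 -> bucket 2
545 -> bucket 6 (collision)
313 -> bucket 5
310 -> bucket 2 (collision)
709 -> bucket 2 (collision)
744 -> bucket 2 (collision)
142 -> bucket 2 (collision)
630 -> bucket 0
646 -> bucket 2 (collision)
184 -> bucket 2 (collision)
Final buckets:
0: 630
1: .
2: 275 -> 310 -> 709 -> 744 -> 142 -> 646 -> 184
3: .
4: .
5: 313
6: 223 -> 685 -> 545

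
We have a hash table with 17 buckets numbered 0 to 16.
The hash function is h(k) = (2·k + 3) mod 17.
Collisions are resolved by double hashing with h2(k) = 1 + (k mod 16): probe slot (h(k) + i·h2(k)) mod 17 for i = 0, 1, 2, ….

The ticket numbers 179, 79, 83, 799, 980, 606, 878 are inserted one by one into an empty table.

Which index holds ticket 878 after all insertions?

Insert 179: h=4, slot 4 empty → index 4.
Insert 79: h=8, slot 8 empty → index 8.
Insert 83: h=16, slot 16 empty → index 16.
Insert 799: h=3, slot 3 empty → index 3.
Insert 980: h=8, h2=5, slot 8 occupied → index 13.
Insert 606: h=8, h2=15, slot 8 occupied → index 6.
Insert 878: h=8, h2=15, slots 8,6,4 occupied → index 2.
Table: [-, -, 878, 799, 179, -, 606, -, 79, -, -, -, -, 980, -, -, 83]

2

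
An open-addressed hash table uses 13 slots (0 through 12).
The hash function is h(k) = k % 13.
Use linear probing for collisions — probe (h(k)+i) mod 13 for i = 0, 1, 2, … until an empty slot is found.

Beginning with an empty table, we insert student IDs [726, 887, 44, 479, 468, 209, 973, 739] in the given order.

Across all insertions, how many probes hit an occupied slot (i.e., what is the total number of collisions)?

726 hashes to 11; slot 11 is free -> place at 11.
887 hashes to 3; slot 3 is free -> place at 3.
44 hashes to 5; slot 5 is free -> place at 5.
479 hashes to 11; 11 taken -> place at 12.
468 hashes to 0; slot 0 is free -> place at 0.
209 hashes to 1; slot 1 is free -> place at 1.
973 hashes to 11; 11,12,0,1 taken -> place at 2.
739 hashes to 11; 11,12,0,1,2,3 taken -> place at 4.
Table: [468, 209, 973, 887, 739, 44, _, _, _, _, _, 726, 479]

11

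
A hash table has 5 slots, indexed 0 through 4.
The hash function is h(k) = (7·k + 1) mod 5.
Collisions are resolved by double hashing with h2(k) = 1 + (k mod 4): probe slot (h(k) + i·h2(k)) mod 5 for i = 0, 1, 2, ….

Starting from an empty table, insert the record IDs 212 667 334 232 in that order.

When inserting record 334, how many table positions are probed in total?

2

212: h=0 -> slot 0
667: h=0, h2=4, probe 0,4 -> slot 4
334: h=4, h2=3, probe 4,2 -> slot 2
232: h=0, h2=1, probe 0,1 -> slot 1
Table: [212, 232, 334, _, 667]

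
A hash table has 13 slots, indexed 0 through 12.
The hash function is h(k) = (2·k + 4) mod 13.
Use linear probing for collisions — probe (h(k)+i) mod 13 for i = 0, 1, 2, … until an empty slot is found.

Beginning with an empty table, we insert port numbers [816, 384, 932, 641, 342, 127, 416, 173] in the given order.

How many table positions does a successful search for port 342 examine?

816: h=11 → slot 11
384: h=5 → slot 5
932: h=9 → slot 9
641: h=12 → slot 12
342: h=12, probe 12,0 → slot 0
127: h=11, probe 11,12,0,1 → slot 1
416: h=4 → slot 4
173: h=12, probe 12,0,1,2 → slot 2
Table: [342, 127, 173, -, 416, 384, -, -, -, 932, -, 816, 641]
Lookup 342: h=12, probe 12,0 → found at 0.

2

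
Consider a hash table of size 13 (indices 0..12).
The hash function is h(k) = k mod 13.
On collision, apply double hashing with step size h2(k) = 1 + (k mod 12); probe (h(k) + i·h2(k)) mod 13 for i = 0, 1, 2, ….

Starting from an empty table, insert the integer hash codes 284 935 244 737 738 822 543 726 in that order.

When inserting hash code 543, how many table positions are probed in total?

284 hashes to 11; slot 11 is free -> place at 11.
935 hashes to 12; slot 12 is free -> place at 12.
244 hashes to 10; slot 10 is free -> place at 10.
737 hashes to 9; slot 9 is free -> place at 9.
738 hashes to 10, h2=7; 10 taken -> place at 4.
822 hashes to 3; slot 3 is free -> place at 3.
543 hashes to 10, h2=4; 10 taken -> place at 1.
726 hashes to 11, h2=7; 11 taken -> place at 5.
Table: [., 543, ., 822, 738, 726, ., ., ., 737, 244, 284, 935]

2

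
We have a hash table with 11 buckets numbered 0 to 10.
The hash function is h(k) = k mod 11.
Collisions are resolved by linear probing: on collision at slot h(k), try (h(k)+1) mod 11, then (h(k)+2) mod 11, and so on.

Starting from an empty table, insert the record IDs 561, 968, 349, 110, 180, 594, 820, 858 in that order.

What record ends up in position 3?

Insert 561: h=0, slot 0 empty → index 0.
Insert 968: h=0, slot 0 occupied → index 1.
Insert 349: h=8, slot 8 empty → index 8.
Insert 110: h=0, slots 0,1 occupied → index 2.
Insert 180: h=4, slot 4 empty → index 4.
Insert 594: h=0, slots 0,1,2 occupied → index 3.
Insert 820: h=6, slot 6 empty → index 6.
Insert 858: h=0, slots 0,1,2,3,4 occupied → index 5.
Table: [561, 968, 110, 594, 180, 858, 820, -, 349, -, -]

594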